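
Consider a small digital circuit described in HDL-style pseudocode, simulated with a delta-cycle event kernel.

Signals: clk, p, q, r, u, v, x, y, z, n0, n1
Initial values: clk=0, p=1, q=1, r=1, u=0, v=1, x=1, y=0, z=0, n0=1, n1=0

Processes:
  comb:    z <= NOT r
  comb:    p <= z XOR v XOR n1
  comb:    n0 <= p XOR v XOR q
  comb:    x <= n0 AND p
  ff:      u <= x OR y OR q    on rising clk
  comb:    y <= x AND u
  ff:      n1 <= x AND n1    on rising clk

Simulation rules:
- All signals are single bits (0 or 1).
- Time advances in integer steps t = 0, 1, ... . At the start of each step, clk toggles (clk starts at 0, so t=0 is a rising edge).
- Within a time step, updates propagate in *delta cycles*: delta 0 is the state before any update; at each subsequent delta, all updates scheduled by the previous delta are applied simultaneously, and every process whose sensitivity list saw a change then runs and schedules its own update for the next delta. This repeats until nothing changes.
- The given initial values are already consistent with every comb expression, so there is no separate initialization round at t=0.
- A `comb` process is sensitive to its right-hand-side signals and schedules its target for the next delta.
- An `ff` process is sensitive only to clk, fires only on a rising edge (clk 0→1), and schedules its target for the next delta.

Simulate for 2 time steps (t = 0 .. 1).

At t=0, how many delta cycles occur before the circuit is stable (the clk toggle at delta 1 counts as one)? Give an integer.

[bits: z,x,v,u,clk,n0,r,n1,y,p,q]
t=0: Δ0=01100110011 Δ1=01101110011 Δ2=01111110011 Δ3=01111110111 | 3Δ
t=1: Δ0=01111110111 Δ1=01110110111 | 1Δ

3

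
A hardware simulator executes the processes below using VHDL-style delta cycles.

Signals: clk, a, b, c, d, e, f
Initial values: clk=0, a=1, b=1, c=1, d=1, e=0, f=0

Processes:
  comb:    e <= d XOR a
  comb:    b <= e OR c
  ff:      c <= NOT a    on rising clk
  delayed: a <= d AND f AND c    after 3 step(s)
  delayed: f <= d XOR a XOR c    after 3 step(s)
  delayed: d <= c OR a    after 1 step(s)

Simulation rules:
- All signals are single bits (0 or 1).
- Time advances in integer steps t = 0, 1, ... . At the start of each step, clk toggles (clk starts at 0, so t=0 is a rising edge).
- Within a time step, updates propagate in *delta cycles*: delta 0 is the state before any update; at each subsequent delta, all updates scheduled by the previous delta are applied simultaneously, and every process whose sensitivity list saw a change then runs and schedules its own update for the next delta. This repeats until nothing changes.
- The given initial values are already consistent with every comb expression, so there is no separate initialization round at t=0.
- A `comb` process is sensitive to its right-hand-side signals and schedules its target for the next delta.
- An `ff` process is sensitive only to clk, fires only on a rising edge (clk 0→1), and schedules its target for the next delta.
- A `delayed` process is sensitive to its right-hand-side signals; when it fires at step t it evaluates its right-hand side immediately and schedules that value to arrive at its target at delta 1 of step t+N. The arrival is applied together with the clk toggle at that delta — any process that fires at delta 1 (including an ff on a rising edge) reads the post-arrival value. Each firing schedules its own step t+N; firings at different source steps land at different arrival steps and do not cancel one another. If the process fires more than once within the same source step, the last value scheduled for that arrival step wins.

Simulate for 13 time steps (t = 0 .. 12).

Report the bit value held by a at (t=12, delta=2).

0

t=0 Δ0: f=0 e=0 d=1 b=1 c=1 clk=0 a=1
  Δ1: clk:0→1
  Δ2: c:1→0
  Δ3: b:1→0
  (3Δ to stable)
t=1 Δ0: f=0 e=0 d=1 b=0 c=0 clk=1 a=1
  Δ1: clk:1→0
  (1Δ to stable)
t=2 Δ0: f=0 e=0 d=1 b=0 c=0 clk=0 a=1
  Δ1: clk:0→1
  (1Δ to stable)
t=3 Δ0: f=0 e=0 d=1 b=0 c=0 clk=1 a=1
  Δ1: clk:1→0, a:1→0
  Δ2: e:0→1
  Δ3: b:0→1
  (3Δ to stable)
t=4 Δ0: f=0 e=1 d=1 b=1 c=0 clk=0 a=0
  Δ1: d:1→0, clk:0→1
  Δ2: e:1→0, c:0→1
  (2Δ to stable)
t=5 Δ0: f=0 e=0 d=0 b=1 c=1 clk=1 a=0
  Δ1: d:0→1, clk:1→0
  Δ2: e:0→1
  (2Δ to stable)
t=6 Δ0: f=0 e=1 d=1 b=1 c=1 clk=0 a=0
  Δ1: f:0→1, clk:0→1
  (1Δ to stable)
t=7 Δ0: f=1 e=1 d=1 b=1 c=1 clk=1 a=0
  Δ1: clk:1→0
  (1Δ to stable)
t=8 Δ0: f=1 e=1 d=1 b=1 c=1 clk=0 a=0
  Δ1: f:1→0, clk:0→1
  (1Δ to stable)
t=9 Δ0: f=0 e=1 d=1 b=1 c=1 clk=1 a=0
  Δ1: clk:1→0, a:0→1
  Δ2: e:1→0
  (2Δ to stable)
t=10 Δ0: f=0 e=0 d=1 b=1 c=1 clk=0 a=1
  Δ1: clk:0→1
  Δ2: c:1→0
  Δ3: b:1→0
  (3Δ to stable)
t=11 Δ0: f=0 e=0 d=1 b=0 c=0 clk=1 a=1
  Δ1: clk:1→0, a:1→0
  Δ2: e:0→1
  Δ3: b:0→1
  (3Δ to stable)
t=12 Δ0: f=0 e=1 d=1 b=1 c=0 clk=0 a=0
  Δ1: f:0→1, d:1→0, clk:0→1
  Δ2: e:1→0, c:0→1
  (2Δ to stable)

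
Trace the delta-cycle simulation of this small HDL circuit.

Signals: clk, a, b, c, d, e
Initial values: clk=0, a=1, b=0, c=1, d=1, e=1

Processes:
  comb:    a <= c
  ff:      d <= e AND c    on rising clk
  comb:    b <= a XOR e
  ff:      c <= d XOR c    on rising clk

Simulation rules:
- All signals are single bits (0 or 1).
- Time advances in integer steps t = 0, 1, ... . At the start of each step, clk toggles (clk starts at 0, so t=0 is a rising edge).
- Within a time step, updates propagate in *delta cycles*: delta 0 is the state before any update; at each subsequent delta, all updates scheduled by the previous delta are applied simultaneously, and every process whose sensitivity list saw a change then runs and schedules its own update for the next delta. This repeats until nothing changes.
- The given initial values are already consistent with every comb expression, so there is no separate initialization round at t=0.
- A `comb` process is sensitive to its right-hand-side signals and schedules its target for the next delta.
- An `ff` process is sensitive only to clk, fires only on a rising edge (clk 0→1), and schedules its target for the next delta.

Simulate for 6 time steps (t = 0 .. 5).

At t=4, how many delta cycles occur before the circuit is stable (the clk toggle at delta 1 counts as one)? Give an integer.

2

t0.Δ0 d=1 clk=0 b=0 c=1 a=1 e=1
t0.Δ1 d=1 clk=1 b=0 c=1 a=1 e=1
t0.Δ2 d=1 clk=1 b=0 c=0 a=1 e=1
t0.Δ3 d=1 clk=1 b=0 c=0 a=0 e=1
t0.Δ4 d=1 clk=1 b=1 c=0 a=0 e=1
t1.Δ0 d=1 clk=1 b=1 c=0 a=0 e=1
t1.Δ1 d=1 clk=0 b=1 c=0 a=0 e=1
t2.Δ0 d=1 clk=0 b=1 c=0 a=0 e=1
t2.Δ1 d=1 clk=1 b=1 c=0 a=0 e=1
t2.Δ2 d=0 clk=1 b=1 c=1 a=0 e=1
t2.Δ3 d=0 clk=1 b=1 c=1 a=1 e=1
t2.Δ4 d=0 clk=1 b=0 c=1 a=1 e=1
t3.Δ0 d=0 clk=1 b=0 c=1 a=1 e=1
t3.Δ1 d=0 clk=0 b=0 c=1 a=1 e=1
t4.Δ0 d=0 clk=0 b=0 c=1 a=1 e=1
t4.Δ1 d=0 clk=1 b=0 c=1 a=1 e=1
t4.Δ2 d=1 clk=1 b=0 c=1 a=1 e=1
t5.Δ0 d=1 clk=1 b=0 c=1 a=1 e=1
t5.Δ1 d=1 clk=0 b=0 c=1 a=1 e=1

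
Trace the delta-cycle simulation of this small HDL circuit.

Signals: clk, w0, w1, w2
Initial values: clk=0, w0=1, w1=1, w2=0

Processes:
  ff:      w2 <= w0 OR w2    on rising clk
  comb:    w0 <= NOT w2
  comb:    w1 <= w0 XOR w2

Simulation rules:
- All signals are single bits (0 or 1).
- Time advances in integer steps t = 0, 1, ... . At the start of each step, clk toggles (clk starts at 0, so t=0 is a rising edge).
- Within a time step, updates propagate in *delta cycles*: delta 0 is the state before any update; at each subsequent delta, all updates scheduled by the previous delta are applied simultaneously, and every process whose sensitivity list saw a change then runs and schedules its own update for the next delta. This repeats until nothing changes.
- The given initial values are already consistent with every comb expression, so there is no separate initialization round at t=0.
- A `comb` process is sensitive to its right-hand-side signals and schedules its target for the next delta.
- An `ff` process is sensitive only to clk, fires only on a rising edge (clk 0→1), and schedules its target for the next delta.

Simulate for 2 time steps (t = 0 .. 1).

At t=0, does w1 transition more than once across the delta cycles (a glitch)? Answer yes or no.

yes

t=0 Δ0: w0=1 w1=1 w2=0 clk=0
  Δ1: clk:0→1
  Δ2: w2:0→1
  Δ3: w0:1→0, w1:1→0
  Δ4: w1:0→1
  (4Δ to stable)
t=1 Δ0: w0=0 w1=1 w2=1 clk=1
  Δ1: clk:1→0
  (1Δ to stable)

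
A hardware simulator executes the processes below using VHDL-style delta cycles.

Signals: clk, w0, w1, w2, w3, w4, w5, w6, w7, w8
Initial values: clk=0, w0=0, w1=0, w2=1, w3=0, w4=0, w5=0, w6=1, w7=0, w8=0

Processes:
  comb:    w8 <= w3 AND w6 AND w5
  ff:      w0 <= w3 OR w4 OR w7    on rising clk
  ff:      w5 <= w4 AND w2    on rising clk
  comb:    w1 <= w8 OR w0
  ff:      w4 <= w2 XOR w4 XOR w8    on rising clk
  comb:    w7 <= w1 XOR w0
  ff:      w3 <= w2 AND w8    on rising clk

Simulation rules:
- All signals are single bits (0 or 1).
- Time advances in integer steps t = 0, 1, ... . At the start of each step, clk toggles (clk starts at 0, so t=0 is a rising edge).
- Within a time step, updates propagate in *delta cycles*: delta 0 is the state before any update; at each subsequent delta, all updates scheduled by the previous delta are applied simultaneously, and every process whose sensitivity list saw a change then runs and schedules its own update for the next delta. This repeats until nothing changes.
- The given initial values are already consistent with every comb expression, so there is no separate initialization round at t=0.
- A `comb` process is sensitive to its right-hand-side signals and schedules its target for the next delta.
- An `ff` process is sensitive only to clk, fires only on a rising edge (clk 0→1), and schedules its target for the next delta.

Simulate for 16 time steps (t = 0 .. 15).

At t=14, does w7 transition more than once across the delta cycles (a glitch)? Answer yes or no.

t=0 Δ0: clk=0 w7=0 w4=0 w8=0 w0=0 w2=1 w6=1 w5=0 w3=0 w1=0
  Δ1: clk:0→1
  Δ2: w4:0→1
  (2Δ to stable)
t=1 Δ0: clk=1 w7=0 w4=1 w8=0 w0=0 w2=1 w6=1 w5=0 w3=0 w1=0
  Δ1: clk:1→0
  (1Δ to stable)
t=2 Δ0: clk=0 w7=0 w4=1 w8=0 w0=0 w2=1 w6=1 w5=0 w3=0 w1=0
  Δ1: clk:0→1
  Δ2: w4:1→0, w0:0→1, w5:0→1
  Δ3: w7:0→1, w1:0→1
  Δ4: w7:1→0
  (4Δ to stable)
t=3 Δ0: clk=1 w7=0 w4=0 w8=0 w0=1 w2=1 w6=1 w5=1 w3=0 w1=1
  Δ1: clk:1→0
  (1Δ to stable)
t=4 Δ0: clk=0 w7=0 w4=0 w8=0 w0=1 w2=1 w6=1 w5=1 w3=0 w1=1
  Δ1: clk:0→1
  Δ2: w4:0→1, w0:1→0, w5:1→0
  Δ3: w7:0→1, w1:1→0
  Δ4: w7:1→0
  (4Δ to stable)
t=5 Δ0: clk=1 w7=0 w4=1 w8=0 w0=0 w2=1 w6=1 w5=0 w3=0 w1=0
  Δ1: clk:1→0
  (1Δ to stable)
t=6 Δ0: clk=0 w7=0 w4=1 w8=0 w0=0 w2=1 w6=1 w5=0 w3=0 w1=0
  Δ1: clk:0→1
  Δ2: w4:1→0, w0:0→1, w5:0→1
  Δ3: w7:0→1, w1:0→1
  Δ4: w7:1→0
  (4Δ to stable)
t=7 Δ0: clk=1 w7=0 w4=0 w8=0 w0=1 w2=1 w6=1 w5=1 w3=0 w1=1
  Δ1: clk:1→0
  (1Δ to stable)
t=8 Δ0: clk=0 w7=0 w4=0 w8=0 w0=1 w2=1 w6=1 w5=1 w3=0 w1=1
  Δ1: clk:0→1
  Δ2: w4:0→1, w0:1→0, w5:1→0
  Δ3: w7:0→1, w1:1→0
  Δ4: w7:1→0
  (4Δ to stable)
t=9 Δ0: clk=1 w7=0 w4=1 w8=0 w0=0 w2=1 w6=1 w5=0 w3=0 w1=0
  Δ1: clk:1→0
  (1Δ to stable)
t=10 Δ0: clk=0 w7=0 w4=1 w8=0 w0=0 w2=1 w6=1 w5=0 w3=0 w1=0
  Δ1: clk:0→1
  Δ2: w4:1→0, w0:0→1, w5:0→1
  Δ3: w7:0→1, w1:0→1
  Δ4: w7:1→0
  (4Δ to stable)
t=11 Δ0: clk=1 w7=0 w4=0 w8=0 w0=1 w2=1 w6=1 w5=1 w3=0 w1=1
  Δ1: clk:1→0
  (1Δ to stable)
t=12 Δ0: clk=0 w7=0 w4=0 w8=0 w0=1 w2=1 w6=1 w5=1 w3=0 w1=1
  Δ1: clk:0→1
  Δ2: w4:0→1, w0:1→0, w5:1→0
  Δ3: w7:0→1, w1:1→0
  Δ4: w7:1→0
  (4Δ to stable)
t=13 Δ0: clk=1 w7=0 w4=1 w8=0 w0=0 w2=1 w6=1 w5=0 w3=0 w1=0
  Δ1: clk:1→0
  (1Δ to stable)
t=14 Δ0: clk=0 w7=0 w4=1 w8=0 w0=0 w2=1 w6=1 w5=0 w3=0 w1=0
  Δ1: clk:0→1
  Δ2: w4:1→0, w0:0→1, w5:0→1
  Δ3: w7:0→1, w1:0→1
  Δ4: w7:1→0
  (4Δ to stable)
t=15 Δ0: clk=1 w7=0 w4=0 w8=0 w0=1 w2=1 w6=1 w5=1 w3=0 w1=1
  Δ1: clk:1→0
  (1Δ to stable)

yes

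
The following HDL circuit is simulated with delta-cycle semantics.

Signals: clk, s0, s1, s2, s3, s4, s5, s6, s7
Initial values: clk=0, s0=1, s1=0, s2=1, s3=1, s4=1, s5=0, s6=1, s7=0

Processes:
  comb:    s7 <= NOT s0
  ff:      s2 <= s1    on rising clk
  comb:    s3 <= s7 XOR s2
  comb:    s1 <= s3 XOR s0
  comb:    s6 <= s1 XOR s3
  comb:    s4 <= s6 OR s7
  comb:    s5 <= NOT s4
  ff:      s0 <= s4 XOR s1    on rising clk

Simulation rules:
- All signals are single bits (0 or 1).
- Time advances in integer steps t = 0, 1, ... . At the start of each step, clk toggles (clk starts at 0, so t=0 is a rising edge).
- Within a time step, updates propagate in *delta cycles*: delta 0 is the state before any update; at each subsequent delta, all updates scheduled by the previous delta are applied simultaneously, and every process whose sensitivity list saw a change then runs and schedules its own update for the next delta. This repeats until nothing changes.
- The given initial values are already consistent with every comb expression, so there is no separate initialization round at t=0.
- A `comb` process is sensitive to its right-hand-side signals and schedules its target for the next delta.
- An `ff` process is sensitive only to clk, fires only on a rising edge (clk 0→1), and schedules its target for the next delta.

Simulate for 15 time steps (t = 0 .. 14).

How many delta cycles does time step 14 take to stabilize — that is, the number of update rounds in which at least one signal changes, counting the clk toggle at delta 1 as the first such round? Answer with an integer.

6

[bits: s0,s6,s4,s7,s3,s2,s5,s1,clk]
t=0: Δ0=111011000 Δ1=111011001 Δ2=111010001 Δ3=111000001 Δ4=101000011 Δ5=110000011 Δ6=111000111 Δ7=111000011 | 7Δ
t=1: Δ0=111000011 Δ1=111000010 | 1Δ
t=2: Δ0=111000010 Δ1=111000011 Δ2=011001011 Δ3=011111001 Δ4=011101011 Δ5=011101001 Δ6=001101001 | 6Δ
t=3: Δ0=001101001 Δ1=001101000 | 1Δ
t=4: Δ0=001101000 Δ1=001101001 Δ2=101100001 Δ3=101010011 Δ4=100000001 Δ5=100000111 Δ6=110000111 Δ7=111000111 Δ8=111000011 | 8Δ
t=5: Δ0=111000011 Δ1=111000010 | 1Δ
t=6: Δ0=111000010 Δ1=111000011 Δ2=011001011 Δ3=011111001 Δ4=011101011 Δ5=011101001 Δ6=001101001 | 6Δ
t=7: Δ0=001101001 Δ1=001101000 | 1Δ
t=8: Δ0=001101000 Δ1=001101001 Δ2=101100001 Δ3=101010011 Δ4=100000001 Δ5=100000111 Δ6=110000111 Δ7=111000111 Δ8=111000011 | 8Δ
t=9: Δ0=111000011 Δ1=111000010 | 1Δ
t=10: Δ0=111000010 Δ1=111000011 Δ2=011001011 Δ3=011111001 Δ4=011101011 Δ5=011101001 Δ6=001101001 | 6Δ
t=11: Δ0=001101001 Δ1=001101000 | 1Δ
t=12: Δ0=001101000 Δ1=001101001 Δ2=101100001 Δ3=101010011 Δ4=100000001 Δ5=100000111 Δ6=110000111 Δ7=111000111 Δ8=111000011 | 8Δ
t=13: Δ0=111000011 Δ1=111000010 | 1Δ
t=14: Δ0=111000010 Δ1=111000011 Δ2=011001011 Δ3=011111001 Δ4=011101011 Δ5=011101001 Δ6=001101001 | 6Δ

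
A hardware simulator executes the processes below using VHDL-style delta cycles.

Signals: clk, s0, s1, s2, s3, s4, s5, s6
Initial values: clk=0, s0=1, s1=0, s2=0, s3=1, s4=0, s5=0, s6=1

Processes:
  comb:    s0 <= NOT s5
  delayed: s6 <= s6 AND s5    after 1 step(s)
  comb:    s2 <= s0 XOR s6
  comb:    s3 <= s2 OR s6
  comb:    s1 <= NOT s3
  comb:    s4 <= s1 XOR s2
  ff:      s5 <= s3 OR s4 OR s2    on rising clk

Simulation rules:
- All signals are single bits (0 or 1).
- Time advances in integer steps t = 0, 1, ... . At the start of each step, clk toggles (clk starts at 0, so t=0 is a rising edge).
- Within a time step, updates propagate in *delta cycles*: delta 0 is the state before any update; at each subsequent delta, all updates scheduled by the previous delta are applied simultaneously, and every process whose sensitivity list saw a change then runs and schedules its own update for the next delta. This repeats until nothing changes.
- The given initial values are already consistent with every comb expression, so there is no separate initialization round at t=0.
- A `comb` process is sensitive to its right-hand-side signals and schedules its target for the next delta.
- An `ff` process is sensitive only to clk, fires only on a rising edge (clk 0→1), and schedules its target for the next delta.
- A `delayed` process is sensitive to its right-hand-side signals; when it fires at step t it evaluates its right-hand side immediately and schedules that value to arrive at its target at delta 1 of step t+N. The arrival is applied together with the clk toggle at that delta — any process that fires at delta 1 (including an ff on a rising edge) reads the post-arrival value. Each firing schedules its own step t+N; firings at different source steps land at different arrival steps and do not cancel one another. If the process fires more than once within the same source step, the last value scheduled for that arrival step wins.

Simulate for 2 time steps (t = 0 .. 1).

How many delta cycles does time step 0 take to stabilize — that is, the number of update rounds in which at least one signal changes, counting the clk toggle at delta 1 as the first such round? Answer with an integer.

[bits: s5,s0,s2,s3,s4,s6,clk,s1]
t=0: Δ0=01010100 Δ1=01010110 Δ2=11010110 Δ3=10010110 Δ4=10110110 Δ5=10111110 | 5Δ
t=1: Δ0=10111110 Δ1=10111100 | 1Δ

5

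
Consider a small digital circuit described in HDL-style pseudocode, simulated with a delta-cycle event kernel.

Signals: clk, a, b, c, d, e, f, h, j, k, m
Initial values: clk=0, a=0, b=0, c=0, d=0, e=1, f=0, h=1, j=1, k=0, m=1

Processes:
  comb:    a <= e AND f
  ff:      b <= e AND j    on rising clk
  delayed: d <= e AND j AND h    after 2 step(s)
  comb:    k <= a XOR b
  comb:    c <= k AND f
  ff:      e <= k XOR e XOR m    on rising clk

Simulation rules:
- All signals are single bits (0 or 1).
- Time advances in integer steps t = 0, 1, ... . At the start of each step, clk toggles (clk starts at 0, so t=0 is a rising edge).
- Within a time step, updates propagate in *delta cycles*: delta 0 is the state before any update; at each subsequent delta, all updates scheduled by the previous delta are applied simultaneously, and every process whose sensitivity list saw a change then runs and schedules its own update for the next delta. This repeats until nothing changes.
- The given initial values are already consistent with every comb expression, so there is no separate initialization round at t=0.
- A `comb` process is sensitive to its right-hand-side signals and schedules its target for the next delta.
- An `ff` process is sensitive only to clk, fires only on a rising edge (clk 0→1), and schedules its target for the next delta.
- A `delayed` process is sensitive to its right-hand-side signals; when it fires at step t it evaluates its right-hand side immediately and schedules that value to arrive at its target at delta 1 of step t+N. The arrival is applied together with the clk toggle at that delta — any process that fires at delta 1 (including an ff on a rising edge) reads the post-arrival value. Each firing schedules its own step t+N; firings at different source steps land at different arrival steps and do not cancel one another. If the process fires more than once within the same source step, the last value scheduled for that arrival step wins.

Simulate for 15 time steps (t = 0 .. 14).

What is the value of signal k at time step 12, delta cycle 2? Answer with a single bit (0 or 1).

[bits: a,clk,j,h,f,e,m,d,k,b,c]
t=0: Δ0=00110110000 Δ1=01110110000 Δ2=01110010010 Δ3=01110010110 | 3Δ
t=1: Δ0=01110010110 Δ1=00110010110 | 1Δ
t=2: Δ0=00110010110 Δ1=01110010110 Δ2=01110010100 Δ3=01110010000 | 3Δ
t=3: Δ0=01110010000 Δ1=00110010000 | 1Δ
t=4: Δ0=00110010000 Δ1=01110010000 Δ2=01110110000 | 2Δ
t=5: Δ0=01110110000 Δ1=00110110000 | 1Δ
t=6: Δ0=00110110000 Δ1=01110111000 Δ2=01110011010 Δ3=01110011110 | 3Δ
t=7: Δ0=01110011110 Δ1=00110011110 | 1Δ
t=8: Δ0=00110011110 Δ1=01110010110 Δ2=01110010100 Δ3=01110010000 | 3Δ
t=9: Δ0=01110010000 Δ1=00110010000 | 1Δ
t=10: Δ0=00110010000 Δ1=01110010000 Δ2=01110110000 | 2Δ
t=11: Δ0=01110110000 Δ1=00110110000 | 1Δ
t=12: Δ0=00110110000 Δ1=01110111000 Δ2=01110011010 Δ3=01110011110 | 3Δ
t=13: Δ0=01110011110 Δ1=00110011110 | 1Δ
t=14: Δ0=00110011110 Δ1=01110010110 Δ2=01110010100 Δ3=01110010000 | 3Δ

0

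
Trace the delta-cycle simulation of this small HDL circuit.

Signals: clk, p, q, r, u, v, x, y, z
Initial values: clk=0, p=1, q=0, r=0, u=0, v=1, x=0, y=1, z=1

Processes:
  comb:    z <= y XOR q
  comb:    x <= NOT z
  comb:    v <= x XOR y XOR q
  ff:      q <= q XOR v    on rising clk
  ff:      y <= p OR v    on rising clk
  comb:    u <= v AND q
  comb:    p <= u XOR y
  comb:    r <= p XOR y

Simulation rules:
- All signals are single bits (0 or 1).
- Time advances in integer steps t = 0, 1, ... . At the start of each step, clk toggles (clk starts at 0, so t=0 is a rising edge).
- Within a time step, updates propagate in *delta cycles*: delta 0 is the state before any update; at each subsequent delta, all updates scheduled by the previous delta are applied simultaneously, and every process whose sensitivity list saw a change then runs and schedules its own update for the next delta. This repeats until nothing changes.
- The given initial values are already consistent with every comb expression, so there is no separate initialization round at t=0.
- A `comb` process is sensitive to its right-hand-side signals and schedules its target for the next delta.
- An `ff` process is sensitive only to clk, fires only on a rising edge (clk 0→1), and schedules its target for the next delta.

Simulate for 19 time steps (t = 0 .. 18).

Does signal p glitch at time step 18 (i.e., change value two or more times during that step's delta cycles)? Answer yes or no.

t0.Δ0 q=0 z=1 clk=0 p=1 x=0 v=1 u=0 y=1 r=0
t0.Δ1 q=0 z=1 clk=1 p=1 x=0 v=1 u=0 y=1 r=0
t0.Δ2 q=1 z=1 clk=1 p=1 x=0 v=1 u=0 y=1 r=0
t0.Δ3 q=1 z=0 clk=1 p=1 x=0 v=0 u=1 y=1 r=0
t0.Δ4 q=1 z=0 clk=1 p=0 x=1 v=0 u=0 y=1 r=0
t0.Δ5 q=1 z=0 clk=1 p=1 x=1 v=1 u=0 y=1 r=1
t0.Δ6 q=1 z=0 clk=1 p=1 x=1 v=1 u=1 y=1 r=0
t0.Δ7 q=1 z=0 clk=1 p=0 x=1 v=1 u=1 y=1 r=0
t0.Δ8 q=1 z=0 clk=1 p=0 x=1 v=1 u=1 y=1 r=1
t1.Δ0 q=1 z=0 clk=1 p=0 x=1 v=1 u=1 y=1 r=1
t1.Δ1 q=1 z=0 clk=0 p=0 x=1 v=1 u=1 y=1 r=1
t2.Δ0 q=1 z=0 clk=0 p=0 x=1 v=1 u=1 y=1 r=1
t2.Δ1 q=1 z=0 clk=1 p=0 x=1 v=1 u=1 y=1 r=1
t2.Δ2 q=0 z=0 clk=1 p=0 x=1 v=1 u=1 y=1 r=1
t2.Δ3 q=0 z=1 clk=1 p=0 x=1 v=0 u=0 y=1 r=1
t2.Δ4 q=0 z=1 clk=1 p=1 x=0 v=0 u=0 y=1 r=1
t2.Δ5 q=0 z=1 clk=1 p=1 x=0 v=1 u=0 y=1 r=0
t3.Δ0 q=0 z=1 clk=1 p=1 x=0 v=1 u=0 y=1 r=0
t3.Δ1 q=0 z=1 clk=0 p=1 x=0 v=1 u=0 y=1 r=0
t4.Δ0 q=0 z=1 clk=0 p=1 x=0 v=1 u=0 y=1 r=0
t4.Δ1 q=0 z=1 clk=1 p=1 x=0 v=1 u=0 y=1 r=0
t4.Δ2 q=1 z=1 clk=1 p=1 x=0 v=1 u=0 y=1 r=0
t4.Δ3 q=1 z=0 clk=1 p=1 x=0 v=0 u=1 y=1 r=0
t4.Δ4 q=1 z=0 clk=1 p=0 x=1 v=0 u=0 y=1 r=0
t4.Δ5 q=1 z=0 clk=1 p=1 x=1 v=1 u=0 y=1 r=1
t4.Δ6 q=1 z=0 clk=1 p=1 x=1 v=1 u=1 y=1 r=0
t4.Δ7 q=1 z=0 clk=1 p=0 x=1 v=1 u=1 y=1 r=0
t4.Δ8 q=1 z=0 clk=1 p=0 x=1 v=1 u=1 y=1 r=1
t5.Δ0 q=1 z=0 clk=1 p=0 x=1 v=1 u=1 y=1 r=1
t5.Δ1 q=1 z=0 clk=0 p=0 x=1 v=1 u=1 y=1 r=1
t6.Δ0 q=1 z=0 clk=0 p=0 x=1 v=1 u=1 y=1 r=1
t6.Δ1 q=1 z=0 clk=1 p=0 x=1 v=1 u=1 y=1 r=1
t6.Δ2 q=0 z=0 clk=1 p=0 x=1 v=1 u=1 y=1 r=1
t6.Δ3 q=0 z=1 clk=1 p=0 x=1 v=0 u=0 y=1 r=1
t6.Δ4 q=0 z=1 clk=1 p=1 x=0 v=0 u=0 y=1 r=1
t6.Δ5 q=0 z=1 clk=1 p=1 x=0 v=1 u=0 y=1 r=0
t7.Δ0 q=0 z=1 clk=1 p=1 x=0 v=1 u=0 y=1 r=0
t7.Δ1 q=0 z=1 clk=0 p=1 x=0 v=1 u=0 y=1 r=0
t8.Δ0 q=0 z=1 clk=0 p=1 x=0 v=1 u=0 y=1 r=0
t8.Δ1 q=0 z=1 clk=1 p=1 x=0 v=1 u=0 y=1 r=0
t8.Δ2 q=1 z=1 clk=1 p=1 x=0 v=1 u=0 y=1 r=0
t8.Δ3 q=1 z=0 clk=1 p=1 x=0 v=0 u=1 y=1 r=0
t8.Δ4 q=1 z=0 clk=1 p=0 x=1 v=0 u=0 y=1 r=0
t8.Δ5 q=1 z=0 clk=1 p=1 x=1 v=1 u=0 y=1 r=1
t8.Δ6 q=1 z=0 clk=1 p=1 x=1 v=1 u=1 y=1 r=0
t8.Δ7 q=1 z=0 clk=1 p=0 x=1 v=1 u=1 y=1 r=0
t8.Δ8 q=1 z=0 clk=1 p=0 x=1 v=1 u=1 y=1 r=1
t9.Δ0 q=1 z=0 clk=1 p=0 x=1 v=1 u=1 y=1 r=1
t9.Δ1 q=1 z=0 clk=0 p=0 x=1 v=1 u=1 y=1 r=1
t10.Δ0 q=1 z=0 clk=0 p=0 x=1 v=1 u=1 y=1 r=1
t10.Δ1 q=1 z=0 clk=1 p=0 x=1 v=1 u=1 y=1 r=1
t10.Δ2 q=0 z=0 clk=1 p=0 x=1 v=1 u=1 y=1 r=1
t10.Δ3 q=0 z=1 clk=1 p=0 x=1 v=0 u=0 y=1 r=1
t10.Δ4 q=0 z=1 clk=1 p=1 x=0 v=0 u=0 y=1 r=1
t10.Δ5 q=0 z=1 clk=1 p=1 x=0 v=1 u=0 y=1 r=0
t11.Δ0 q=0 z=1 clk=1 p=1 x=0 v=1 u=0 y=1 r=0
t11.Δ1 q=0 z=1 clk=0 p=1 x=0 v=1 u=0 y=1 r=0
t12.Δ0 q=0 z=1 clk=0 p=1 x=0 v=1 u=0 y=1 r=0
t12.Δ1 q=0 z=1 clk=1 p=1 x=0 v=1 u=0 y=1 r=0
t12.Δ2 q=1 z=1 clk=1 p=1 x=0 v=1 u=0 y=1 r=0
t12.Δ3 q=1 z=0 clk=1 p=1 x=0 v=0 u=1 y=1 r=0
t12.Δ4 q=1 z=0 clk=1 p=0 x=1 v=0 u=0 y=1 r=0
t12.Δ5 q=1 z=0 clk=1 p=1 x=1 v=1 u=0 y=1 r=1
t12.Δ6 q=1 z=0 clk=1 p=1 x=1 v=1 u=1 y=1 r=0
t12.Δ7 q=1 z=0 clk=1 p=0 x=1 v=1 u=1 y=1 r=0
t12.Δ8 q=1 z=0 clk=1 p=0 x=1 v=1 u=1 y=1 r=1
t13.Δ0 q=1 z=0 clk=1 p=0 x=1 v=1 u=1 y=1 r=1
t13.Δ1 q=1 z=0 clk=0 p=0 x=1 v=1 u=1 y=1 r=1
t14.Δ0 q=1 z=0 clk=0 p=0 x=1 v=1 u=1 y=1 r=1
t14.Δ1 q=1 z=0 clk=1 p=0 x=1 v=1 u=1 y=1 r=1
t14.Δ2 q=0 z=0 clk=1 p=0 x=1 v=1 u=1 y=1 r=1
t14.Δ3 q=0 z=1 clk=1 p=0 x=1 v=0 u=0 y=1 r=1
t14.Δ4 q=0 z=1 clk=1 p=1 x=0 v=0 u=0 y=1 r=1
t14.Δ5 q=0 z=1 clk=1 p=1 x=0 v=1 u=0 y=1 r=0
t15.Δ0 q=0 z=1 clk=1 p=1 x=0 v=1 u=0 y=1 r=0
t15.Δ1 q=0 z=1 clk=0 p=1 x=0 v=1 u=0 y=1 r=0
t16.Δ0 q=0 z=1 clk=0 p=1 x=0 v=1 u=0 y=1 r=0
t16.Δ1 q=0 z=1 clk=1 p=1 x=0 v=1 u=0 y=1 r=0
t16.Δ2 q=1 z=1 clk=1 p=1 x=0 v=1 u=0 y=1 r=0
t16.Δ3 q=1 z=0 clk=1 p=1 x=0 v=0 u=1 y=1 r=0
t16.Δ4 q=1 z=0 clk=1 p=0 x=1 v=0 u=0 y=1 r=0
t16.Δ5 q=1 z=0 clk=1 p=1 x=1 v=1 u=0 y=1 r=1
t16.Δ6 q=1 z=0 clk=1 p=1 x=1 v=1 u=1 y=1 r=0
t16.Δ7 q=1 z=0 clk=1 p=0 x=1 v=1 u=1 y=1 r=0
t16.Δ8 q=1 z=0 clk=1 p=0 x=1 v=1 u=1 y=1 r=1
t17.Δ0 q=1 z=0 clk=1 p=0 x=1 v=1 u=1 y=1 r=1
t17.Δ1 q=1 z=0 clk=0 p=0 x=1 v=1 u=1 y=1 r=1
t18.Δ0 q=1 z=0 clk=0 p=0 x=1 v=1 u=1 y=1 r=1
t18.Δ1 q=1 z=0 clk=1 p=0 x=1 v=1 u=1 y=1 r=1
t18.Δ2 q=0 z=0 clk=1 p=0 x=1 v=1 u=1 y=1 r=1
t18.Δ3 q=0 z=1 clk=1 p=0 x=1 v=0 u=0 y=1 r=1
t18.Δ4 q=0 z=1 clk=1 p=1 x=0 v=0 u=0 y=1 r=1
t18.Δ5 q=0 z=1 clk=1 p=1 x=0 v=1 u=0 y=1 r=0

no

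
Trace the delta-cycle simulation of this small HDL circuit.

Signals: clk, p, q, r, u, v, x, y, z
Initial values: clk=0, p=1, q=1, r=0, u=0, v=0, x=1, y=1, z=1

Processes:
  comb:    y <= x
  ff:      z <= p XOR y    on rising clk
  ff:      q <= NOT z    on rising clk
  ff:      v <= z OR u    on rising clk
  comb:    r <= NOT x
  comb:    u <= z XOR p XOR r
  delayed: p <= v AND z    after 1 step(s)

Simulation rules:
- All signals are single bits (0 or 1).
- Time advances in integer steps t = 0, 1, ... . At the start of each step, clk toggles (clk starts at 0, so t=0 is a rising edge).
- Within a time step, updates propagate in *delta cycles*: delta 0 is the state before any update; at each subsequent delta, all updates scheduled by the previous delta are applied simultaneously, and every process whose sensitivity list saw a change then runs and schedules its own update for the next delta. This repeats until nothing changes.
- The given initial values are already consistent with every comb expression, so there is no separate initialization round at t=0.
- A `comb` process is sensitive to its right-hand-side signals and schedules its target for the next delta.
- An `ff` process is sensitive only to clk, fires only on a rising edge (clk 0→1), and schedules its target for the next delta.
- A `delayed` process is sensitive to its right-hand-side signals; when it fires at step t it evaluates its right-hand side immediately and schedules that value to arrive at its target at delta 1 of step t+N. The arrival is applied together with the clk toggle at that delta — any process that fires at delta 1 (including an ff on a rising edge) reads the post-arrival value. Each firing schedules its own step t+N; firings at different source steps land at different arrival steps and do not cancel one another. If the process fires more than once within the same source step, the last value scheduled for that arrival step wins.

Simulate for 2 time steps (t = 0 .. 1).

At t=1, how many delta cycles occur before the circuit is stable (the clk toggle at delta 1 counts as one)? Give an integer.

t=0 Δ0: p=1 r=0 v=0 clk=0 u=0 x=1 y=1 z=1 q=1
  Δ1: clk:0→1
  Δ2: v:0→1, z:1→0, q:1→0
  Δ3: u:0→1
  (3Δ to stable)
t=1 Δ0: p=1 r=0 v=1 clk=1 u=1 x=1 y=1 z=0 q=0
  Δ1: p:1→0, clk:1→0
  Δ2: u:1→0
  (2Δ to stable)

2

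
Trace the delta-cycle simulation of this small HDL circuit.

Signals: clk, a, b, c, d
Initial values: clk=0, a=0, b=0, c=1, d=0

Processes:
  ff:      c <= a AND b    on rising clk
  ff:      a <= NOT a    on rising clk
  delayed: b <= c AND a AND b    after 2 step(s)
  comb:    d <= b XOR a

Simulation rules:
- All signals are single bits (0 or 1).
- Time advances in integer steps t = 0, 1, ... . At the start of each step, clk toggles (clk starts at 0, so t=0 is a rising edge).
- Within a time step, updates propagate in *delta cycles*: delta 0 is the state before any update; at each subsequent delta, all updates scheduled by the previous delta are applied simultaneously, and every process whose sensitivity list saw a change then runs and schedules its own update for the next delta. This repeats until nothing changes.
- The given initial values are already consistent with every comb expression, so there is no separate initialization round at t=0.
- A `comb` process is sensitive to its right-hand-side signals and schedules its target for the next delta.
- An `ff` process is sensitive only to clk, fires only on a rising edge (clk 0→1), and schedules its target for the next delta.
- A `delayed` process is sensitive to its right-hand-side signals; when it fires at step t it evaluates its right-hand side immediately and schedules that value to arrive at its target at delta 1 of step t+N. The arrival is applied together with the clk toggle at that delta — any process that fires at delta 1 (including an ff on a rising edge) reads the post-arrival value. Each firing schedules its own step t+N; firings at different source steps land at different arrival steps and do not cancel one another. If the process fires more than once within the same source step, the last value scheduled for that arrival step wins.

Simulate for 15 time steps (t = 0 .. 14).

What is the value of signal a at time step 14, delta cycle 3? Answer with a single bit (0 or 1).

0

[bits: a,b,c,d,clk]
t=0: Δ0=00100 Δ1=00101 Δ2=10001 Δ3=10011 | 3Δ
t=1: Δ0=10011 Δ1=10010 | 1Δ
t=2: Δ0=10010 Δ1=10011 Δ2=00011 Δ3=00001 | 3Δ
t=3: Δ0=00001 Δ1=00000 | 1Δ
t=4: Δ0=00000 Δ1=00001 Δ2=10001 Δ3=10011 | 3Δ
t=5: Δ0=10011 Δ1=10010 | 1Δ
t=6: Δ0=10010 Δ1=10011 Δ2=00011 Δ3=00001 | 3Δ
t=7: Δ0=00001 Δ1=00000 | 1Δ
t=8: Δ0=00000 Δ1=00001 Δ2=10001 Δ3=10011 | 3Δ
t=9: Δ0=10011 Δ1=10010 | 1Δ
t=10: Δ0=10010 Δ1=10011 Δ2=00011 Δ3=00001 | 3Δ
t=11: Δ0=00001 Δ1=00000 | 1Δ
t=12: Δ0=00000 Δ1=00001 Δ2=10001 Δ3=10011 | 3Δ
t=13: Δ0=10011 Δ1=10010 | 1Δ
t=14: Δ0=10010 Δ1=10011 Δ2=00011 Δ3=00001 | 3Δ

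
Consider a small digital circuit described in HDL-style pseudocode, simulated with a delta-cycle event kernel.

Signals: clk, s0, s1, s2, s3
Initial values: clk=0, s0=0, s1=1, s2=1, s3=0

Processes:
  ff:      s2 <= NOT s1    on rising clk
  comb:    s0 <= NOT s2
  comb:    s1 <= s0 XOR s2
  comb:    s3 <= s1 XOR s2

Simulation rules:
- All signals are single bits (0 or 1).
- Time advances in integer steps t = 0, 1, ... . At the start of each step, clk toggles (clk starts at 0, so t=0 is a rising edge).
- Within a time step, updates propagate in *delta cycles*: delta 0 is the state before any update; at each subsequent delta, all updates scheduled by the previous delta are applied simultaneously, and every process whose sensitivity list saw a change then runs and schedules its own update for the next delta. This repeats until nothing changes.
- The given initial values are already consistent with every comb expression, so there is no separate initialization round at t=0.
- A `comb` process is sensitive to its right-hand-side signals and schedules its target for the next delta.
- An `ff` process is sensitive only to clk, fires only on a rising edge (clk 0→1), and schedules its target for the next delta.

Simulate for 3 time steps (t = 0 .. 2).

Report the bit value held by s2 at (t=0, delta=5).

0

t0.Δ0 s0=0 s3=0 s1=1 s2=1 clk=0
t0.Δ1 s0=0 s3=0 s1=1 s2=1 clk=1
t0.Δ2 s0=0 s3=0 s1=1 s2=0 clk=1
t0.Δ3 s0=1 s3=1 s1=0 s2=0 clk=1
t0.Δ4 s0=1 s3=0 s1=1 s2=0 clk=1
t0.Δ5 s0=1 s3=1 s1=1 s2=0 clk=1
t1.Δ0 s0=1 s3=1 s1=1 s2=0 clk=1
t1.Δ1 s0=1 s3=1 s1=1 s2=0 clk=0
t2.Δ0 s0=1 s3=1 s1=1 s2=0 clk=0
t2.Δ1 s0=1 s3=1 s1=1 s2=0 clk=1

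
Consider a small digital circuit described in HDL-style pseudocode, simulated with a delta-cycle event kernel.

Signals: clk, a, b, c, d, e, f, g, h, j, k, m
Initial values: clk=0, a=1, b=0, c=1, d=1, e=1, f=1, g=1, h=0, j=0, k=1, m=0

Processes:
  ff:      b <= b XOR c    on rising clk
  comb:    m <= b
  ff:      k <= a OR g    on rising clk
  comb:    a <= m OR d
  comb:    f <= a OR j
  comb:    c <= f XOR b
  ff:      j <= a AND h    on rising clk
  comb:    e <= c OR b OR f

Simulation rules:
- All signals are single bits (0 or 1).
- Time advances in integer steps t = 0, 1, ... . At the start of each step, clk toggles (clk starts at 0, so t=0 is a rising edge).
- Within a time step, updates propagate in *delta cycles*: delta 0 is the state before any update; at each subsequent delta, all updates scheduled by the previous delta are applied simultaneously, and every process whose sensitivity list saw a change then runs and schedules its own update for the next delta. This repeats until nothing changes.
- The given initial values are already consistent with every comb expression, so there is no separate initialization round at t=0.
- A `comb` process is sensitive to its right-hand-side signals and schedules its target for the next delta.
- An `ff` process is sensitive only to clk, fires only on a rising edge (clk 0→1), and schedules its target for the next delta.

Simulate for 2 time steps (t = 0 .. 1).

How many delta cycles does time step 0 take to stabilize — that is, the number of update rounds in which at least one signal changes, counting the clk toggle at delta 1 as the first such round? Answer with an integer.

t0.Δ0 c=1 d=1 e=1 k=1 h=0 a=1 b=0 clk=0 m=0 f=1 j=0 g=1
t0.Δ1 c=1 d=1 e=1 k=1 h=0 a=1 b=0 clk=1 m=0 f=1 j=0 g=1
t0.Δ2 c=1 d=1 e=1 k=1 h=0 a=1 b=1 clk=1 m=0 f=1 j=0 g=1
t0.Δ3 c=0 d=1 e=1 k=1 h=0 a=1 b=1 clk=1 m=1 f=1 j=0 g=1
t1.Δ0 c=0 d=1 e=1 k=1 h=0 a=1 b=1 clk=1 m=1 f=1 j=0 g=1
t1.Δ1 c=0 d=1 e=1 k=1 h=0 a=1 b=1 clk=0 m=1 f=1 j=0 g=1

3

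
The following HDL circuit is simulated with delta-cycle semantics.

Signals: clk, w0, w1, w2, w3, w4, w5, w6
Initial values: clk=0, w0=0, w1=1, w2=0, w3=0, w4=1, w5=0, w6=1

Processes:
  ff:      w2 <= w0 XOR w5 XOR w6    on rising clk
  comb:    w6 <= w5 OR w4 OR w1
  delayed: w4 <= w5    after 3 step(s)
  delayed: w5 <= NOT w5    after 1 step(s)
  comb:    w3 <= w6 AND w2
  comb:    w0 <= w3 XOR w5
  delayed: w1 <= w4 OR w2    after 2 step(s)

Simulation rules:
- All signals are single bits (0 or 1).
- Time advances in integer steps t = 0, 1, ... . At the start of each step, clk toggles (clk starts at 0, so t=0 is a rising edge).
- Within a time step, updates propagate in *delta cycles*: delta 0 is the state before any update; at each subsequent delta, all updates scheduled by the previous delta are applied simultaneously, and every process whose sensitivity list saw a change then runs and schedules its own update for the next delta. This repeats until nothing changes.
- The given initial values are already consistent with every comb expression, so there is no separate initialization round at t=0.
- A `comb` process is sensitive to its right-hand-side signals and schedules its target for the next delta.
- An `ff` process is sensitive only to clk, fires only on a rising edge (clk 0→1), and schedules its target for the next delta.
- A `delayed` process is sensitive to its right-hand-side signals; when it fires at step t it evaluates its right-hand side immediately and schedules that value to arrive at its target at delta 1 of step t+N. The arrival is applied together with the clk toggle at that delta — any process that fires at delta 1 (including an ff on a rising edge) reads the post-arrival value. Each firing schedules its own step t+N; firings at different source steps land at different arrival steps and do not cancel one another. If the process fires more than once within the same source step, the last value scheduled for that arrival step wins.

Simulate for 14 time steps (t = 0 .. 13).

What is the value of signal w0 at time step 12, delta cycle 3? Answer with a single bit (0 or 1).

0

t0.Δ0 w4=1 clk=0 w5=0 w1=1 w0=0 w6=1 w3=0 w2=0
t0.Δ1 w4=1 clk=1 w5=0 w1=1 w0=0 w6=1 w3=0 w2=0
t0.Δ2 w4=1 clk=1 w5=0 w1=1 w0=0 w6=1 w3=0 w2=1
t0.Δ3 w4=1 clk=1 w5=0 w1=1 w0=0 w6=1 w3=1 w2=1
t0.Δ4 w4=1 clk=1 w5=0 w1=1 w0=1 w6=1 w3=1 w2=1
t1.Δ0 w4=1 clk=1 w5=0 w1=1 w0=1 w6=1 w3=1 w2=1
t1.Δ1 w4=1 clk=0 w5=0 w1=1 w0=1 w6=1 w3=1 w2=1
t2.Δ0 w4=1 clk=0 w5=0 w1=1 w0=1 w6=1 w3=1 w2=1
t2.Δ1 w4=1 clk=1 w5=0 w1=1 w0=1 w6=1 w3=1 w2=1
t2.Δ2 w4=1 clk=1 w5=0 w1=1 w0=1 w6=1 w3=1 w2=0
t2.Δ3 w4=1 clk=1 w5=0 w1=1 w0=1 w6=1 w3=0 w2=0
t2.Δ4 w4=1 clk=1 w5=0 w1=1 w0=0 w6=1 w3=0 w2=0
t3.Δ0 w4=1 clk=1 w5=0 w1=1 w0=0 w6=1 w3=0 w2=0
t3.Δ1 w4=1 clk=0 w5=0 w1=1 w0=0 w6=1 w3=0 w2=0
t4.Δ0 w4=1 clk=0 w5=0 w1=1 w0=0 w6=1 w3=0 w2=0
t4.Δ1 w4=1 clk=1 w5=0 w1=1 w0=0 w6=1 w3=0 w2=0
t4.Δ2 w4=1 clk=1 w5=0 w1=1 w0=0 w6=1 w3=0 w2=1
t4.Δ3 w4=1 clk=1 w5=0 w1=1 w0=0 w6=1 w3=1 w2=1
t4.Δ4 w4=1 clk=1 w5=0 w1=1 w0=1 w6=1 w3=1 w2=1
t5.Δ0 w4=1 clk=1 w5=0 w1=1 w0=1 w6=1 w3=1 w2=1
t5.Δ1 w4=1 clk=0 w5=0 w1=1 w0=1 w6=1 w3=1 w2=1
t6.Δ0 w4=1 clk=0 w5=0 w1=1 w0=1 w6=1 w3=1 w2=1
t6.Δ1 w4=1 clk=1 w5=0 w1=1 w0=1 w6=1 w3=1 w2=1
t6.Δ2 w4=1 clk=1 w5=0 w1=1 w0=1 w6=1 w3=1 w2=0
t6.Δ3 w4=1 clk=1 w5=0 w1=1 w0=1 w6=1 w3=0 w2=0
t6.Δ4 w4=1 clk=1 w5=0 w1=1 w0=0 w6=1 w3=0 w2=0
t7.Δ0 w4=1 clk=1 w5=0 w1=1 w0=0 w6=1 w3=0 w2=0
t7.Δ1 w4=1 clk=0 w5=0 w1=1 w0=0 w6=1 w3=0 w2=0
t8.Δ0 w4=1 clk=0 w5=0 w1=1 w0=0 w6=1 w3=0 w2=0
t8.Δ1 w4=1 clk=1 w5=0 w1=1 w0=0 w6=1 w3=0 w2=0
t8.Δ2 w4=1 clk=1 w5=0 w1=1 w0=0 w6=1 w3=0 w2=1
t8.Δ3 w4=1 clk=1 w5=0 w1=1 w0=0 w6=1 w3=1 w2=1
t8.Δ4 w4=1 clk=1 w5=0 w1=1 w0=1 w6=1 w3=1 w2=1
t9.Δ0 w4=1 clk=1 w5=0 w1=1 w0=1 w6=1 w3=1 w2=1
t9.Δ1 w4=1 clk=0 w5=0 w1=1 w0=1 w6=1 w3=1 w2=1
t10.Δ0 w4=1 clk=0 w5=0 w1=1 w0=1 w6=1 w3=1 w2=1
t10.Δ1 w4=1 clk=1 w5=0 w1=1 w0=1 w6=1 w3=1 w2=1
t10.Δ2 w4=1 clk=1 w5=0 w1=1 w0=1 w6=1 w3=1 w2=0
t10.Δ3 w4=1 clk=1 w5=0 w1=1 w0=1 w6=1 w3=0 w2=0
t10.Δ4 w4=1 clk=1 w5=0 w1=1 w0=0 w6=1 w3=0 w2=0
t11.Δ0 w4=1 clk=1 w5=0 w1=1 w0=0 w6=1 w3=0 w2=0
t11.Δ1 w4=1 clk=0 w5=0 w1=1 w0=0 w6=1 w3=0 w2=0
t12.Δ0 w4=1 clk=0 w5=0 w1=1 w0=0 w6=1 w3=0 w2=0
t12.Δ1 w4=1 clk=1 w5=0 w1=1 w0=0 w6=1 w3=0 w2=0
t12.Δ2 w4=1 clk=1 w5=0 w1=1 w0=0 w6=1 w3=0 w2=1
t12.Δ3 w4=1 clk=1 w5=0 w1=1 w0=0 w6=1 w3=1 w2=1
t12.Δ4 w4=1 clk=1 w5=0 w1=1 w0=1 w6=1 w3=1 w2=1
t13.Δ0 w4=1 clk=1 w5=0 w1=1 w0=1 w6=1 w3=1 w2=1
t13.Δ1 w4=1 clk=0 w5=0 w1=1 w0=1 w6=1 w3=1 w2=1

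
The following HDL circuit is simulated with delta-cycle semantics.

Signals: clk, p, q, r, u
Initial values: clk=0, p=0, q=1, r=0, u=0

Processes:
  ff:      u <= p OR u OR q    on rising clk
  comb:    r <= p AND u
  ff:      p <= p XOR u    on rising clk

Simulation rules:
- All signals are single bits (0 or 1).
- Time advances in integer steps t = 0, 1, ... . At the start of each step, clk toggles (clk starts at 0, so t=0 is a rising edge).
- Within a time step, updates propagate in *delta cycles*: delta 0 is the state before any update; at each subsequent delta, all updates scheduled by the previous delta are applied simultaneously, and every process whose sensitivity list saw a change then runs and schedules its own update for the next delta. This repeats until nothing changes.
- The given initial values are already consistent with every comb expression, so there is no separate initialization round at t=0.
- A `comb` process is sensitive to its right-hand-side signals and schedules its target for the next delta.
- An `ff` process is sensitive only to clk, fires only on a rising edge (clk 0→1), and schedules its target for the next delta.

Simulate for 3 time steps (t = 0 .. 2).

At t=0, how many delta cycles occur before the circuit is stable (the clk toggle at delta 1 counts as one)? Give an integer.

2

t=0 Δ0: q=1 u=0 r=0 clk=0 p=0
  Δ1: clk:0→1
  Δ2: u:0→1
  (2Δ to stable)
t=1 Δ0: q=1 u=1 r=0 clk=1 p=0
  Δ1: clk:1→0
  (1Δ to stable)
t=2 Δ0: q=1 u=1 r=0 clk=0 p=0
  Δ1: clk:0→1
  Δ2: p:0→1
  Δ3: r:0→1
  (3Δ to stable)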